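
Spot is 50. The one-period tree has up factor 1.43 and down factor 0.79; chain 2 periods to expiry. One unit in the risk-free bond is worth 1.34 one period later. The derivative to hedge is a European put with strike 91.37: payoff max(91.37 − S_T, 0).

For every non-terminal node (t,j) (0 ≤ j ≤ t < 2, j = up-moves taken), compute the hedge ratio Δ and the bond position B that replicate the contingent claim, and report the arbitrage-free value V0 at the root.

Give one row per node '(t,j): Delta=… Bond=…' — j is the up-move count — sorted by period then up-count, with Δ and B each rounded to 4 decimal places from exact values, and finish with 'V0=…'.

Since d<R<u, set p* = (R−d)/(u−d) = 0.8594; price each node as the discounted p*-expectation of its children.
At expiry t=2: V(2,0)=60.1650, V(2,1)=34.8850, V(2,2)=0.0000
(1,0): S=39.5000. Δ = (V_up−V_dn)/(S_up−S_dn) = (34.8850−60.1650)/(56.4850−31.2050) = -1.0000. V = [p*·34.8850 + (1−p*)·60.1650]/1.34 = 28.6866. B = V − Δ·S = 68.1866.
(1,1): S=71.5000. Δ = (V_up−V_dn)/(S_up−S_dn) = (0.0000−34.8850)/(102.2450−56.4850) = -0.7623. V = [p*·0.0000 + (1−p*)·34.8850]/1.34 = 3.6610. B = V − Δ·S = 58.1688.
(0,0): S=50.0000. Δ = (V_up−V_dn)/(S_up−S_dn) = (3.6610−28.6866)/(71.5000−39.5000) = -0.7820. V = [p*·3.6610 + (1−p*)·28.6866]/1.34 = 5.3584. B = V − Δ·S = 44.4608.
The time-0 hedge costs 5.3584, which is the no-arbitrage price.

(0,0): Delta=-0.7820 Bond=44.4608
(1,0): Delta=-1.0000 Bond=68.1866
(1,1): Delta=-0.7623 Bond=58.1688
V0=5.3584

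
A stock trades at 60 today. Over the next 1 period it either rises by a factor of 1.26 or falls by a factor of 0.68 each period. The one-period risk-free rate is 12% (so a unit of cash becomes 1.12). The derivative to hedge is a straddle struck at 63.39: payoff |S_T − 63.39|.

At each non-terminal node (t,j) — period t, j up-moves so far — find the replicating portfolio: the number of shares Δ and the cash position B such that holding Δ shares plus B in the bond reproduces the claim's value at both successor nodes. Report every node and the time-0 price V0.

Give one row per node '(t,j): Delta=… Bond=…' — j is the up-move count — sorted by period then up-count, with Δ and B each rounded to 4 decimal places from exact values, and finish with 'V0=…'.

The replicating-portfolio and risk-neutral prices coincide; use p* = (1.12−0.68)/(1.26−0.68) = 0.7586 for the latter.
Terminal values V(1,·): V(1,0)=22.5900, V(1,1)=12.2100
  t=0,j=0: stock 60.0000 → up 75.6000 (V=12.2100), down 40.8000 (V=22.5900). Price 13.1389; hedge Δ=-0.2983, bond B=31.0354.
The time-0 hedge costs 13.1389, which is the no-arbitrage price.

(0,0): Delta=-0.2983 Bond=31.0354
V0=13.1389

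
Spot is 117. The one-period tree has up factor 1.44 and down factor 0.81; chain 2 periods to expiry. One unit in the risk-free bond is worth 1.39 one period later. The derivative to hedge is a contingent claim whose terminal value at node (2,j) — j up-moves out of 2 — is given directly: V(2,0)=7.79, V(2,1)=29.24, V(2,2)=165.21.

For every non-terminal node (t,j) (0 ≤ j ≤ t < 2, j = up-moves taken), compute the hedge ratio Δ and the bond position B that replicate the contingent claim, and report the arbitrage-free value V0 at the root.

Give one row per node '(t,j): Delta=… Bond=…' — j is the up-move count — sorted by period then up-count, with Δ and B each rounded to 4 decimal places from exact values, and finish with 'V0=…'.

The replicating-portfolio and risk-neutral prices coincide; use p* = (1.39−0.81)/(1.44−0.81) = 0.9206 for the latter.
Terminal values V(2,·): V(2,0)=7.7900, V(2,1)=29.2400, V(2,2)=165.2100
  t=1,j=0: stock 94.7700 → up 136.4688 (V=29.2400), down 76.7637 (V=7.7900). Price 19.8112; hedge Δ=0.3593, bond B=-14.2364.
  t=1,j=1: stock 168.4800 → up 242.6112 (V=165.2100), down 136.4688 (V=29.2400). Price 111.0926; hedge Δ=1.2810, bond B=-104.7328.
  t=0,j=0: stock 117.0000 → up 168.4800 (V=111.0926), down 94.7700 (V=19.8112). Price 74.7108; hedge Δ=1.2384, bond B=-70.1802.
Each (Δ,B) replicates both successor values, so the strategy is self-financing and V0 is arbitrage-free.

(0,0): Delta=1.2384 Bond=-70.1802
(1,0): Delta=0.3593 Bond=-14.2364
(1,1): Delta=1.2810 Bond=-104.7328
V0=74.7108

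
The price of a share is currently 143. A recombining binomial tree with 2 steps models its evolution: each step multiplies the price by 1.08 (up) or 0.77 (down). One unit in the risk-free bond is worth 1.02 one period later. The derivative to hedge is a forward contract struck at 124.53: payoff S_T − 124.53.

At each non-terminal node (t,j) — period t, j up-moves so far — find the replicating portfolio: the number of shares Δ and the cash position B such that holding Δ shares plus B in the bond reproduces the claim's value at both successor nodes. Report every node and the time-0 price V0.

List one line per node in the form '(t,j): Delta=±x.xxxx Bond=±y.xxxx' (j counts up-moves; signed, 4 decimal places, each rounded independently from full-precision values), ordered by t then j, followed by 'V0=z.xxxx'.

The replicating-portfolio and risk-neutral prices coincide; use p* = (1.02−0.77)/(1.08−0.77) = 0.8065 for the latter.
Payoff layer (t=2): V(2,0)=-39.7453, V(2,1)=-5.6112, V(2,2)=42.2652
(1,0): S=110.1100. Δ = (V_up−V_dn)/(S_up−S_dn) = (-5.6112−-39.7453)/(118.9188−84.7847) = 1.0000. V = [p*·-5.6112 + (1−p*)·-39.7453]/1.02 = -11.9782. B = V − Δ·S = -122.0882.
(1,1): S=154.4400. Δ = (V_up−V_dn)/(S_up−S_dn) = (42.2652−-5.6112)/(166.7952−118.9188) = 1.0000. V = [p*·42.2652 + (1−p*)·-5.6112]/1.02 = 32.3518. B = V − Δ·S = -122.0882.
(0,0): S=143.0000. Δ = (V_up−V_dn)/(S_up−S_dn) = (32.3518−-11.9782)/(154.4400−110.1100) = 1.0000. V = [p*·32.3518 + (1−p*)·-11.9782]/1.02 = 23.3057. B = V − Δ·S = -119.6943.
Self-financing check: at every node Δ·S+B equals the discounted successor values.

(0,0): Delta=1.0000 Bond=-119.6943
(1,0): Delta=1.0000 Bond=-122.0882
(1,1): Delta=1.0000 Bond=-122.0882
V0=23.3057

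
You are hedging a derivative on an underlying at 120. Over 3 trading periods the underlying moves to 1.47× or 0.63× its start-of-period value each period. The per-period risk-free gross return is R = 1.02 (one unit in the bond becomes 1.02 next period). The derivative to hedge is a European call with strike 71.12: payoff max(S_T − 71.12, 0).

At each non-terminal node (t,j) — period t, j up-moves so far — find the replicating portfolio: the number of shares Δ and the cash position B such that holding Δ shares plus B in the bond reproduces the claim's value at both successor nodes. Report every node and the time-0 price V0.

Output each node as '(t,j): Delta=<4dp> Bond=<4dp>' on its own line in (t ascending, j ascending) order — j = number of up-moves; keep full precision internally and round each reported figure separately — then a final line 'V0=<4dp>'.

Under the risk-neutral measure, an up-move has probability p* = (R−d)/(u−d) = 0.4643 and values discount at R = 1.02.
Payoff layer (t=3): V(3,0)=0.0000, V(3,1)=0.0000, V(3,2)=92.2440, V(3,3)=310.0628
  t=2,j=0: stock 47.6280 → up 70.0132 (V=0.0000), down 30.0056 (V=0.0000). Price 0.0000; hedge Δ=0.0000, bond B=0.0000.
  t=2,j=1: stock 111.1320 → up 163.3640 (V=92.2440), down 70.0132 (V=0.0000). Price 41.9878; hedge Δ=0.9881, bond B=-67.8265.
  t=2,j=2: stock 259.3080 → up 381.1828 (V=310.0628), down 163.3640 (V=92.2440). Price 189.5825; hedge Δ=1.0000, bond B=-69.7255.
  t=1,j=0: stock 75.6000 → up 111.1320 (V=41.9878), down 47.6280 (V=0.0000). Price 19.1121; hedge Δ=0.6612, bond B=-30.8734.
  t=1,j=1: stock 176.4000 → up 259.3080 (V=189.5825), down 111.1320 (V=41.9878). Price 108.3470; hedge Δ=0.9961, bond B=-67.3610.
  t=0,j=0: stock 120.0000 → up 176.4000 (V=108.3470), down 75.6000 (V=19.1121). Price 59.3555; hedge Δ=0.8853, bond B=-46.8765.
Root portfolio cost Δ·120+B reproduces V0=59.3555.

(0,0): Delta=0.8853 Bond=-46.8765
(1,0): Delta=0.6612 Bond=-30.8734
(1,1): Delta=0.9961 Bond=-67.3610
(2,0): Delta=0.0000 Bond=0.0000
(2,1): Delta=0.9881 Bond=-67.8265
(2,2): Delta=1.0000 Bond=-69.7255
V0=59.3555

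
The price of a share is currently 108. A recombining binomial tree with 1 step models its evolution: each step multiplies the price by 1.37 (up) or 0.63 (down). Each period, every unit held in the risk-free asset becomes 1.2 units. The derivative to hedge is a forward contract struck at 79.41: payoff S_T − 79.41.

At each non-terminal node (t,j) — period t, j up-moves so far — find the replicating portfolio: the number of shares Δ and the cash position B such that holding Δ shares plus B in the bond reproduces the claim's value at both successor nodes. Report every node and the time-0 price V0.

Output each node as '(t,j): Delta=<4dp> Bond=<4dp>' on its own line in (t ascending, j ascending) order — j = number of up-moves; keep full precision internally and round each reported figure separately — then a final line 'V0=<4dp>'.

(0,0): Delta=1.0000 Bond=-66.1750
V0=41.8250

Since d<R<u, set p* = (R−d)/(u−d) = 0.7703; price each node as the discounted p*-expectation of its children.
At expiry t=1: V(1,0)=-11.3700, V(1,1)=68.5500
Node (0,0) S=108.0000: V=(p*·68.5500+(1−p*)·-11.3700)/1.2=41.8250; Δ=(68.5500−-11.3700)/(147.9600−68.0400)=1.0000; B=V−Δ·S=-66.1750
Check: Δ(0,0)·S0 + B(0,0) = 41.8250 = V0.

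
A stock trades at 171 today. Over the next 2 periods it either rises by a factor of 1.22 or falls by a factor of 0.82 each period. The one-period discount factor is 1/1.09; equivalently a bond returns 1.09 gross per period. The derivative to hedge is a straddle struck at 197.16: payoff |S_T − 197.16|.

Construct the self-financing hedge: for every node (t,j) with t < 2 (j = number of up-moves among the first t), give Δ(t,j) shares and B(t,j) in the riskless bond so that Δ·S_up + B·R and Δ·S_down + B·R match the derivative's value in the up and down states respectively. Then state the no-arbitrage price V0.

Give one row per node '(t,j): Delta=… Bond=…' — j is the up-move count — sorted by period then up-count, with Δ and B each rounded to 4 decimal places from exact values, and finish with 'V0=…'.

Since d<R<u, set p* = (R−d)/(u−d) = 0.6750; price each node as the discounted p*-expectation of its children.
Terminal payoffs: V(2,0)=82.1796, V(2,1)=26.0916, V(2,2)=57.3564
Node (1,0) S=140.2200: V=(p*·26.0916+(1−p*)·82.1796)/1.09=40.6607; Δ=(26.0916−82.1796)/(171.0684−114.9804)=-1.0000; B=V−Δ·S=180.8807
Node (1,1) S=208.6200: V=(p*·57.3564+(1−p*)·26.0916)/1.09=43.2985; Δ=(57.3564−26.0916)/(254.5164−171.0684)=0.3747; B=V−Δ·S=-34.8635
Node (0,0) S=171.0000: V=(p*·43.2985+(1−p*)·40.6607)/1.09=38.9369; Δ=(43.2985−40.6607)/(208.6200−140.2200)=0.0386; B=V−Δ·S=32.3425
The time-0 hedge costs 38.9369, which is the no-arbitrage price.

(0,0): Delta=0.0386 Bond=32.3425
(1,0): Delta=-1.0000 Bond=180.8807
(1,1): Delta=0.3747 Bond=-34.8635
V0=38.9369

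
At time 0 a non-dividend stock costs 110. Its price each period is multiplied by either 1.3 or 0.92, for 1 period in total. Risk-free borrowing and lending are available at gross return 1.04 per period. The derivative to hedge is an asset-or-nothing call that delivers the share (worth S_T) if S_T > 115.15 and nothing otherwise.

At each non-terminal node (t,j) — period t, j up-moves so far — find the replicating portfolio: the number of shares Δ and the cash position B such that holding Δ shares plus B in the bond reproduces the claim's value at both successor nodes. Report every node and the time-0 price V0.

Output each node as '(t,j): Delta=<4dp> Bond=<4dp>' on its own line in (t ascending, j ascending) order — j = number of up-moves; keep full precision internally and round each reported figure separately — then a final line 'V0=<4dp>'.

(0,0): Delta=3.4211 Bond=-332.8947
V0=43.4211

No-arbitrage ⇒ martingale measure with p* = (R−d)/(u−d) = 0.3158.
At expiry t=1: V(1,0)=0.0000, V(1,1)=143.0000
Node (0,0) S=110.0000: V=(p*·143.0000+(1−p*)·0.0000)/1.04=43.4211; Δ=(143.0000−0.0000)/(143.0000−101.2000)=3.4211; B=V−Δ·S=-332.8947
Check: Δ(0,0)·S0 + B(0,0) = 43.4211 = V0.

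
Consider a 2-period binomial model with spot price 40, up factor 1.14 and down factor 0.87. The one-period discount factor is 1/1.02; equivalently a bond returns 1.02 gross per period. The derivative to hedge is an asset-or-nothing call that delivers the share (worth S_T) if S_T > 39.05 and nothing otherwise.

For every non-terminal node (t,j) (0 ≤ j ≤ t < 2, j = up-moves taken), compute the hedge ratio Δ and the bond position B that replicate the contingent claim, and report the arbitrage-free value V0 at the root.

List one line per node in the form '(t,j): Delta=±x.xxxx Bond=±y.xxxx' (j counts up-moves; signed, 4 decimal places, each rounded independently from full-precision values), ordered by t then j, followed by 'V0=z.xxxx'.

The replicating-portfolio and risk-neutral prices coincide; use p* = (1.02−0.87)/(1.14−0.87) = 0.5556 for the latter.
Terminal values V(2,·): V(2,0)=0.0000, V(2,1)=39.6720, V(2,2)=51.9840
  t=1,j=0: stock 34.8000 → up 39.6720 (V=39.6720), down 30.2760 (V=0.0000). Price 21.6078; hedge Δ=4.2222, bond B=-125.3255.
  t=1,j=1: stock 45.6000 → up 51.9840 (V=51.9840), down 39.6720 (V=39.6720). Price 45.6000; hedge Δ=1.0000, bond B=0.0000.
  t=0,j=0: stock 40.0000 → up 45.6000 (V=45.6000), down 34.8000 (V=21.6078). Price 34.2518; hedge Δ=2.2215, bond B=-54.6081.
Self-financing check: at every node Δ·S+B equals the discounted successor values.

(0,0): Delta=2.2215 Bond=-54.6081
(1,0): Delta=4.2222 Bond=-125.3255
(1,1): Delta=1.0000 Bond=0.0000
V0=34.2518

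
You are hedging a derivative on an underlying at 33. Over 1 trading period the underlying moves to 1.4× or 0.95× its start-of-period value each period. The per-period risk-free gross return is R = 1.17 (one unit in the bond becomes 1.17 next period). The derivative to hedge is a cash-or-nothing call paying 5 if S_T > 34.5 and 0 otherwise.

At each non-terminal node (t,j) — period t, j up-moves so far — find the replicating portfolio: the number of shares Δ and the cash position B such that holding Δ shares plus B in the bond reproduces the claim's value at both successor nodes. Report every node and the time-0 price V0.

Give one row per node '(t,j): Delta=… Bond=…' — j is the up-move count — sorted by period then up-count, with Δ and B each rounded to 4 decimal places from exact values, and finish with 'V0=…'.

Risk-neutral probability p* = (R−d)/(u−d) = (1.17−0.95)/(1.4−0.95) = 0.4889.
Payoff layer (t=1): V(1,0)=0.0000, V(1,1)=5.0000
  t=0,j=0: stock 33.0000 → up 46.2000 (V=5.0000), down 31.3500 (V=0.0000). Price 2.0893; hedge Δ=0.3367, bond B=-9.0218.
Root portfolio cost Δ·33+B reproduces V0=2.0893.

(0,0): Delta=0.3367 Bond=-9.0218
V0=2.0893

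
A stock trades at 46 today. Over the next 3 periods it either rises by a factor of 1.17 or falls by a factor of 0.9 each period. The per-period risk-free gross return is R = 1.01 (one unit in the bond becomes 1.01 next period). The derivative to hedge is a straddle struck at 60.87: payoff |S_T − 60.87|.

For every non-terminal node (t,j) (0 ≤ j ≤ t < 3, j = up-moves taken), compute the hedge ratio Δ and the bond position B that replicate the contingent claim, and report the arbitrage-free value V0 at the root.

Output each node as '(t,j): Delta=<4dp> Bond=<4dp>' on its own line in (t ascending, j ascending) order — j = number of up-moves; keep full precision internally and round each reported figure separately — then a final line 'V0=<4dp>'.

Under the risk-neutral measure, an up-move has probability p* = (R−d)/(u−d) = 0.4074 and values discount at R = 1.01.
Terminal values V(3,·): V(3,0)=27.3360, V(3,1)=17.2758, V(3,2)=4.1975, V(3,3)=12.8042
  t=2,j=0: stock 37.2600 → up 43.5942 (V=17.2758), down 33.5340 (V=27.3360). Price 23.0073; hedge Δ=-1.0000, bond B=60.2673.
  t=2,j=1: stock 48.4380 → up 56.6725 (V=4.1975), down 43.5942 (V=17.2758). Price 11.8293; hedge Δ=-1.0000, bond B=60.2673.
  t=2,j=2: stock 62.9694 → up 73.6742 (V=12.8042), down 56.6725 (V=4.1975). Price 7.6277; hedge Δ=0.5062, bond B=-24.2488.
  t=1,j=0: stock 41.4000 → up 48.4380 (V=11.8293), down 37.2600 (V=23.0073). Price 18.2706; hedge Δ=-1.0000, bond B=59.6706.
  t=1,j=1: stock 53.8200 → up 62.9694 (V=7.6277), down 48.4380 (V=11.8293). Price 10.0174; hedge Δ=-0.2891, bond B=25.5790.
  t=0,j=0: stock 46.0000 → up 53.8200 (V=10.0174), down 41.4000 (V=18.2706). Price 14.7606; hedge Δ=-0.6645, bond B=45.3282.
The time-0 hedge costs 14.7606, which is the no-arbitrage price.

(0,0): Delta=-0.6645 Bond=45.3282
(1,0): Delta=-1.0000 Bond=59.6706
(1,1): Delta=-0.2891 Bond=25.5790
(2,0): Delta=-1.0000 Bond=60.2673
(2,1): Delta=-1.0000 Bond=60.2673
(2,2): Delta=0.5062 Bond=-24.2488
V0=14.7606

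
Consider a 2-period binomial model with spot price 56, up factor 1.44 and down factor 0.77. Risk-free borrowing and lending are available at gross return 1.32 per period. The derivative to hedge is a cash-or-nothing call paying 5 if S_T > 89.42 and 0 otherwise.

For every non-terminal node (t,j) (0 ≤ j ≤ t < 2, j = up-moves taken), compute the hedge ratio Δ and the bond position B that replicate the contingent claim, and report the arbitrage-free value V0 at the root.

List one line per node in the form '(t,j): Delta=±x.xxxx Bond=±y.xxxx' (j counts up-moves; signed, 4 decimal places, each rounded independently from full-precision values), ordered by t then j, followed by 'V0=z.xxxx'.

(0,0): Delta=0.0829 Bond=-2.7072
(1,0): Delta=0.0000 Bond=0.0000
(1,1): Delta=0.0925 Bond=-4.3532
V0=1.9337

Under the risk-neutral measure, an up-move has probability p* = (R−d)/(u−d) = 0.8209 and values discount at R = 1.32.
At expiry t=2: V(2,0)=0.0000, V(2,1)=0.0000, V(2,2)=5.0000
Node (1,0) S=43.1200: V=(p*·0.0000+(1−p*)·0.0000)/1.32=0.0000; Δ=(0.0000−0.0000)/(62.0928−33.2024)=0.0000; B=V−Δ·S=0.0000
Node (1,1) S=80.6400: V=(p*·5.0000+(1−p*)·0.0000)/1.32=3.1095; Δ=(5.0000−0.0000)/(116.1216−62.0928)=0.0925; B=V−Δ·S=-4.3532
Node (0,0) S=56.0000: V=(p*·3.1095+(1−p*)·0.0000)/1.32=1.9337; Δ=(3.1095−0.0000)/(80.6400−43.1200)=0.0829; B=V−Δ·S=-2.7072
The time-0 hedge costs 1.9337, which is the no-arbitrage price.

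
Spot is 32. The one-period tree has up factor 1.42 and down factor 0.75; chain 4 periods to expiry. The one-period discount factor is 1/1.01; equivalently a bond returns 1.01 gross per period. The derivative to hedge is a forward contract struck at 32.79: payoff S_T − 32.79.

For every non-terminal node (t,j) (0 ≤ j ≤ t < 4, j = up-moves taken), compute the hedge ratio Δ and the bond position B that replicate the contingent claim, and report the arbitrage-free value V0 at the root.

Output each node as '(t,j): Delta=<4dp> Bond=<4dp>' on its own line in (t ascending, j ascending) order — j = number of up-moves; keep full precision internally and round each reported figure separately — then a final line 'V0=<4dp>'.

Under the risk-neutral measure, an up-move has probability p* = (R−d)/(u−d) = 0.3881 and values discount at R = 1.01.
At expiry t=4: V(4,0)=-22.6650, V(4,1)=-13.6200, V(4,2)=3.5052, V(4,3)=35.9289, V(4,4)=97.3178
Node (3,0) S=13.5000: V=(p*·-13.6200+(1−p*)·-22.6650)/1.01=-18.9653; Δ=(-13.6200−-22.6650)/(19.1700−10.1250)=1.0000; B=V−Δ·S=-32.4653
Node (3,1) S=25.5600: V=(p*·3.5052+(1−p*)·-13.6200)/1.01=-6.9053; Δ=(3.5052−-13.6200)/(36.2952−19.1700)=1.0000; B=V−Δ·S=-32.4653
Node (3,2) S=48.3936: V=(p*·35.9289+(1−p*)·3.5052)/1.01=15.9283; Δ=(35.9289−3.5052)/(68.7189−36.2952)=1.0000; B=V−Δ·S=-32.4653
Node (3,3) S=91.6252: V=(p*·97.3178+(1−p*)·35.9289)/1.01=59.1599; Δ=(97.3178−35.9289)/(130.1078−68.7189)=1.0000; B=V−Δ·S=-32.4653
Node (2,0) S=18.0000: V=(p*·-6.9053+(1−p*)·-18.9653)/1.01=-14.1439; Δ=(-6.9053−-18.9653)/(25.5600−13.5000)=1.0000; B=V−Δ·S=-32.1439
Node (2,1) S=34.0800: V=(p*·15.9283+(1−p*)·-6.9053)/1.01=1.9361; Δ=(15.9283−-6.9053)/(48.3936−25.5600)=1.0000; B=V−Δ·S=-32.1439
Node (2,2) S=64.5248: V=(p*·59.1599+(1−p*)·15.9283)/1.01=32.3809; Δ=(59.1599−15.9283)/(91.6252−48.3936)=1.0000; B=V−Δ·S=-32.1439
Node (1,0) S=24.0000: V=(p*·1.9361+(1−p*)·-14.1439)/1.01=-7.8257; Δ=(1.9361−-14.1439)/(34.0800−18.0000)=1.0000; B=V−Δ·S=-31.8257
Node (1,1) S=45.4400: V=(p*·32.3809+(1−p*)·1.9361)/1.01=13.6143; Δ=(32.3809−1.9361)/(64.5248−34.0800)=1.0000; B=V−Δ·S=-31.8257
Node (0,0) S=32.0000: V=(p*·13.6143+(1−p*)·-7.8257)/1.01=0.4895; Δ=(13.6143−-7.8257)/(45.4400−24.0000)=1.0000; B=V−Δ·S=-31.5105
Root portfolio cost Δ·32+B reproduces V0=0.4895.

(0,0): Delta=1.0000 Bond=-31.5105
(1,0): Delta=1.0000 Bond=-31.8257
(1,1): Delta=1.0000 Bond=-31.8257
(2,0): Delta=1.0000 Bond=-32.1439
(2,1): Delta=1.0000 Bond=-32.1439
(2,2): Delta=1.0000 Bond=-32.1439
(3,0): Delta=1.0000 Bond=-32.4653
(3,1): Delta=1.0000 Bond=-32.4653
(3,2): Delta=1.0000 Bond=-32.4653
(3,3): Delta=1.0000 Bond=-32.4653
V0=0.4895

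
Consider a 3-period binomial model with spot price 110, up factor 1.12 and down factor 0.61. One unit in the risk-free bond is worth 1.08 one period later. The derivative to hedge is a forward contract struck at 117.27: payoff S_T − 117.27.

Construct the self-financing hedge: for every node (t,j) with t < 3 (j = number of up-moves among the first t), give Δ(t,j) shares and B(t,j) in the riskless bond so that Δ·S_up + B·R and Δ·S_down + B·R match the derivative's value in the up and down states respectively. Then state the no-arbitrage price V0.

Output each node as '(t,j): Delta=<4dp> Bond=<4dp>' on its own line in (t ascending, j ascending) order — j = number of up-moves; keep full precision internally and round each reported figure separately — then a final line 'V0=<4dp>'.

No-arbitrage ⇒ martingale measure with p* = (R−d)/(u−d) = 0.9216.
Payoff layer (t=3): V(3,0)=-92.3021, V(3,1)=-71.4273, V(3,2)=-33.0998, V(3,3)=37.2721
(2,0): S=40.9310. Δ = (V_up−V_dn)/(S_up−S_dn) = (-71.4273−-92.3021)/(45.8427−24.9679) = 1.0000. V = [p*·-71.4273 + (1−p*)·-92.3021]/1.08 = -67.6523. B = V − Δ·S = -108.5833.
(2,1): S=75.1520. Δ = (V_up−V_dn)/(S_up−S_dn) = (-33.0998−-71.4273)/(84.1702−45.8427) = 1.0000. V = [p*·-33.0998 + (1−p*)·-71.4273]/1.08 = -33.4313. B = V − Δ·S = -108.5833.
(2,2): S=137.9840. Δ = (V_up−V_dn)/(S_up−S_dn) = (37.2721−-33.0998)/(154.5421−84.1702) = 1.0000. V = [p*·37.2721 + (1−p*)·-33.0998]/1.08 = 29.4007. B = V − Δ·S = -108.5833.
(1,0): S=67.1000. Δ = (V_up−V_dn)/(S_up−S_dn) = (-33.4313−-67.6523)/(75.1520−40.9310) = 1.0000. V = [p*·-33.4313 + (1−p*)·-67.6523]/1.08 = -33.4401. B = V − Δ·S = -100.5401.
(1,1): S=123.2000. Δ = (V_up−V_dn)/(S_up−S_dn) = (29.4007−-33.4313)/(137.9840−75.1520) = 1.0000. V = [p*·29.4007 + (1−p*)·-33.4313]/1.08 = 22.6599. B = V − Δ·S = -100.5401.
(0,0): S=110.0000. Δ = (V_up−V_dn)/(S_up−S_dn) = (22.6599−-33.4401)/(123.2000−67.1000) = 1.0000. V = [p*·22.6599 + (1−p*)·-33.4401]/1.08 = 16.9073. B = V − Δ·S = -93.0927.
Check: Δ(0,0)·S0 + B(0,0) = 16.9073 = V0.

(0,0): Delta=1.0000 Bond=-93.0927
(1,0): Delta=1.0000 Bond=-100.5401
(1,1): Delta=1.0000 Bond=-100.5401
(2,0): Delta=1.0000 Bond=-108.5833
(2,1): Delta=1.0000 Bond=-108.5833
(2,2): Delta=1.0000 Bond=-108.5833
V0=16.9073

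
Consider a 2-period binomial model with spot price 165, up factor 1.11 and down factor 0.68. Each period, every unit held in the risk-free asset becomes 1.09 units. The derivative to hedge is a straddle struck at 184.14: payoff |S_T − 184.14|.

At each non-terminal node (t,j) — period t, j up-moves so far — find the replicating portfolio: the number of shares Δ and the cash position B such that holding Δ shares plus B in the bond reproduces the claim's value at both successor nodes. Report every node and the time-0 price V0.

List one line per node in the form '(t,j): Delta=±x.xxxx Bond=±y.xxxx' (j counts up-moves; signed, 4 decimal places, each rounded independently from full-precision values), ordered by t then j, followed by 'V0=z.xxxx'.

No-arbitrage ⇒ martingale measure with p* = (R−d)/(u−d) = 0.9535.
Payoff layer (t=2): V(2,0)=107.8440, V(2,1)=59.5980, V(2,2)=19.1565
Node (1,0) S=112.2000: V=(p*·59.5980+(1−p*)·107.8440)/1.09=56.7358; Δ=(59.5980−107.8440)/(124.5420−76.2960)=-1.0000; B=V−Δ·S=168.9358
Node (1,1) S=183.1500: V=(p*·19.1565+(1−p*)·59.5980)/1.09=19.3005; Δ=(19.1565−59.5980)/(203.2965−124.5420)=-0.5135; B=V−Δ·S=113.3505
Node (0,0) S=165.0000: V=(p*·19.3005+(1−p*)·56.7358)/1.09=19.3043; Δ=(19.3005−56.7358)/(183.1500−112.2000)=-0.5276; B=V−Δ·S=106.3631
Root portfolio cost Δ·165+B reproduces V0=19.3043.

(0,0): Delta=-0.5276 Bond=106.3631
(1,0): Delta=-1.0000 Bond=168.9358
(1,1): Delta=-0.5135 Bond=113.3505
V0=19.3043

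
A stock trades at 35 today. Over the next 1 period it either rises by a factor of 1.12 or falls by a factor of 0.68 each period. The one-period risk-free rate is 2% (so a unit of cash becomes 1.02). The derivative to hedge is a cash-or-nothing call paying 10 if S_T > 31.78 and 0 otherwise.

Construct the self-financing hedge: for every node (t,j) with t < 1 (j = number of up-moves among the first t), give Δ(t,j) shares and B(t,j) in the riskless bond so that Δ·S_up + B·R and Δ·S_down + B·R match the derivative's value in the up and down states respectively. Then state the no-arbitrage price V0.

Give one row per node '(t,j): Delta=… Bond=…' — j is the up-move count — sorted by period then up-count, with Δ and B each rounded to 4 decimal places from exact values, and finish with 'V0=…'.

Since d<R<u, set p* = (R−d)/(u−d) = 0.7727; price each node as the discounted p*-expectation of its children.
Terminal values V(1,·): V(1,0)=0.0000, V(1,1)=10.0000
(0,0): S=35.0000. Δ = (V_up−V_dn)/(S_up−S_dn) = (10.0000−0.0000)/(39.2000−23.8000) = 0.6494. V = [p*·10.0000 + (1−p*)·0.0000]/1.02 = 7.5758. B = V − Δ·S = -15.1515.
Self-financing check: at every node Δ·S+B equals the discounted successor values.

(0,0): Delta=0.6494 Bond=-15.1515
V0=7.5758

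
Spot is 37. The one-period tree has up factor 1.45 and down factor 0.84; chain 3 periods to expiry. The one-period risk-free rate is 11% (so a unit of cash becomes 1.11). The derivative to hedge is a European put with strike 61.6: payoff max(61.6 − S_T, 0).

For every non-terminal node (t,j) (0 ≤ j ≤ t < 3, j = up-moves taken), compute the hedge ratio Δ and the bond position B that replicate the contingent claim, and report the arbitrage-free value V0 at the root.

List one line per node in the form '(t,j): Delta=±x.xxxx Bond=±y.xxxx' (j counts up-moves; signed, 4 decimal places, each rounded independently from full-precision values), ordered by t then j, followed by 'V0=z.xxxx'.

(0,0): Delta=-0.5992 Bond=34.3562
(1,0): Delta=-0.9212 Bond=48.1430
(1,1): Delta=-0.3643 Bond=25.5332
(2,0): Delta=-1.0000 Bond=55.4955
(2,1): Delta=-0.8637 Bond=50.8486
(2,2): Delta=0.0000 Bond=0.0000
V0=12.1850

Under the risk-neutral measure, an up-move has probability p* = (R−d)/(u−d) = 0.4426 and values discount at R = 1.11.
Payoff layer (t=3): V(3,0)=39.6700, V(3,1)=23.7446, V(3,2)=0.0000, V(3,3)=0.0000
  t=2,j=0: stock 26.1072 → up 37.8554 (V=23.7446), down 21.9300 (V=39.6700). Price 29.3883; hedge Δ=-1.0000, bond B=55.4955.
  t=2,j=1: stock 45.0660 → up 65.3457 (V=0.0000), down 37.8554 (V=23.7446). Price 11.9231; hedge Δ=-0.8637, bond B=50.8486.
  t=2,j=2: stock 77.7925 → up 112.7991 (V=0.0000), down 65.3457 (V=0.0000). Price 0.0000; hedge Δ=0.0000, bond B=0.0000.
  t=1,j=0: stock 31.0800 → up 45.0660 (V=11.9231), down 26.1072 (V=29.3883). Price 19.5115; hedge Δ=-0.9212, bond B=48.1430.
  t=1,j=1: stock 53.6500 → up 77.7925 (V=0.0000), down 45.0660 (V=11.9231). Price 5.9871; hedge Δ=-0.3643, bond B=25.5332.
  t=0,j=0: stock 37.0000 → up 53.6500 (V=5.9871), down 31.0800 (V=19.5115). Price 12.1850; hedge Δ=-0.5992, bond B=34.3562.
Root portfolio cost Δ·37+B reproduces V0=12.1850.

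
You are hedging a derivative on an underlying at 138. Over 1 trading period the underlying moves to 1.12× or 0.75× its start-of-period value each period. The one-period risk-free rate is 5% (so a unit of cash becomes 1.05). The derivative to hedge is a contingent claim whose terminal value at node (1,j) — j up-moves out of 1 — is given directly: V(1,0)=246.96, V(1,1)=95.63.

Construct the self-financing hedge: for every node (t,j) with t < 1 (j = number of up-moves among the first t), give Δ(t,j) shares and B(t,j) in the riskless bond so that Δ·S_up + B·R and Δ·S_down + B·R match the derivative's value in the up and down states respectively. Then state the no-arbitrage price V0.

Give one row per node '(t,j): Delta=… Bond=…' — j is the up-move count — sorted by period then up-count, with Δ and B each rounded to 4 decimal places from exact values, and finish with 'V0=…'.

Since d<R<u, set p* = (R−d)/(u−d) = 0.8108; price each node as the discounted p*-expectation of its children.
Terminal payoffs: V(1,0)=246.9600, V(1,1)=95.6300
  t=0,j=0: stock 138.0000 → up 154.5600 (V=95.6300), down 103.5000 (V=246.9600). Price 118.3429; hedge Δ=-2.9638, bond B=527.3429.
Each (Δ,B) replicates both successor values, so the strategy is self-financing and V0 is arbitrage-free.

(0,0): Delta=-2.9638 Bond=527.3429
V0=118.3429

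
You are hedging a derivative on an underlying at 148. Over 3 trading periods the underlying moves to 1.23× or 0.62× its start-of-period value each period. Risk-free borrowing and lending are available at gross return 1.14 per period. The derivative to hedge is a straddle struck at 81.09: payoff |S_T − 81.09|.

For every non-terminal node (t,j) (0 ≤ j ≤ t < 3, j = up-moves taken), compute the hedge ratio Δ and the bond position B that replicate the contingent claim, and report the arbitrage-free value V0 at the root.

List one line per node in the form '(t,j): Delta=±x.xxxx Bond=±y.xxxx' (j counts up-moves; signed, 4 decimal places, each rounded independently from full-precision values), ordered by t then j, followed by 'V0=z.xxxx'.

Under the risk-neutral measure, an up-move has probability p* = (R−d)/(u−d) = 0.8525 and values discount at R = 1.14.
Terminal payoffs: V(3,0)=45.8175, V(3,1)=11.1138, V(3,2)=57.7337, V(3,3)=194.3183
  t=2,j=0: stock 56.8912 → up 69.9762 (V=11.1138), down 35.2725 (V=45.8175). Price 14.2404; hedge Δ=-1.0000, bond B=71.1316.
  t=2,j=1: stock 112.8648 → up 138.8237 (V=57.7337), down 69.9762 (V=11.1138). Price 44.6100; hedge Δ=0.6771, bond B=-31.8161.
  t=2,j=2: stock 223.9092 → up 275.4083 (V=194.3183), down 138.8237 (V=57.7337). Price 152.7776; hedge Δ=1.0000, bond B=-71.1316.
  t=1,j=0: stock 91.7600 → up 112.8648 (V=44.6100), down 56.8912 (V=14.2404). Price 35.2011; hedge Δ=0.5426, bond B=-14.5851.
  t=1,j=1: stock 182.0400 → up 223.9092 (V=152.7776), down 112.8648 (V=44.6100). Price 120.0162; hedge Δ=0.9741, bond B=-57.3078.
  t=0,j=0: stock 148.0000 → up 182.0400 (V=120.0162), down 91.7600 (V=35.2011). Price 94.3004; hedge Δ=0.9395, bond B=-44.7408.
The time-0 hedge costs 94.3004, which is the no-arbitrage price.

(0,0): Delta=0.9395 Bond=-44.7408
(1,0): Delta=0.5426 Bond=-14.5851
(1,1): Delta=0.9741 Bond=-57.3078
(2,0): Delta=-1.0000 Bond=71.1316
(2,1): Delta=0.6771 Bond=-31.8161
(2,2): Delta=1.0000 Bond=-71.1316
V0=94.3004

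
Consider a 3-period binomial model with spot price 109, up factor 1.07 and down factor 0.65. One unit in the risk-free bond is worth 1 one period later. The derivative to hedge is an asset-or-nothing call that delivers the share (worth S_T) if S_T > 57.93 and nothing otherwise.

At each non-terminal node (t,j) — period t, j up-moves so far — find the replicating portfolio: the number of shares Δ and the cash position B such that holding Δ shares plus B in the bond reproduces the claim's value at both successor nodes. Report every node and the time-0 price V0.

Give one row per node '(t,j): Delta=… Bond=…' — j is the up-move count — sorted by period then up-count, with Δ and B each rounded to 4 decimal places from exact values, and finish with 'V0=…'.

(0,0): Delta=1.2873 Bond=-34.8714
(1,0): Delta=2.2716 Bond=-104.6141
(1,1): Delta=1.1677 Bond=-20.9228
(2,0): Delta=0.0000 Bond=0.0000
(2,1): Delta=2.5476 Bond=-125.5369
(2,2): Delta=1.0000 Bond=0.0000
V0=105.4395

The replicating-portfolio and risk-neutral prices coincide; use p* = (1−0.65)/(1.07−0.65) = 0.8333 for the latter.
Terminal values V(3,·): V(3,0)=0.0000, V(3,1)=0.0000, V(3,2)=81.1162, V(3,3)=133.5297
  t=2,j=0: stock 46.0525 → up 49.2762 (V=0.0000), down 29.9341 (V=0.0000). Price 0.0000; hedge Δ=0.0000, bond B=0.0000.
  t=2,j=1: stock 75.8095 → up 81.1162 (V=81.1162), down 49.2762 (V=0.0000). Price 67.5968; hedge Δ=2.5476, bond B=-125.5369.
  t=2,j=2: stock 124.7941 → up 133.5297 (V=133.5297), down 81.1162 (V=81.1162). Price 124.7941; hedge Δ=1.0000, bond B=0.0000.
  t=1,j=0: stock 70.8500 → up 75.8095 (V=67.5968), down 46.0525 (V=0.0000). Price 56.3307; hedge Δ=2.2716, bond B=-104.6141.
  t=1,j=1: stock 116.6300 → up 124.7941 (V=124.7941), down 75.8095 (V=67.5968). Price 115.2612; hedge Δ=1.1677, bond B=-20.9228.
  t=0,j=0: stock 109.0000 → up 116.6300 (V=115.2612), down 70.8500 (V=56.3307). Price 105.4395; hedge Δ=1.2873, bond B=-34.8714.
Each (Δ,B) replicates both successor values, so the strategy is self-financing and V0 is arbitrage-free.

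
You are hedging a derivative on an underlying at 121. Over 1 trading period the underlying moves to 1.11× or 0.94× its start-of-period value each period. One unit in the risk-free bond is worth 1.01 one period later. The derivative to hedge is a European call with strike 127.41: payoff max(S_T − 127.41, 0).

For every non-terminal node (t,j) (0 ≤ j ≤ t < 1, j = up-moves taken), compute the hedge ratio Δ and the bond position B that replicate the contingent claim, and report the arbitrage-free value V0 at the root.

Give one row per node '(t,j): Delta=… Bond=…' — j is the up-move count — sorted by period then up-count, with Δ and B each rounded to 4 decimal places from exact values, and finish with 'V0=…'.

(0,0): Delta=0.3354 Bond=-37.7752
V0=2.8130

No-arbitrage ⇒ martingale measure with p* = (R−d)/(u−d) = 0.4118.
Terminal values V(1,·): V(1,0)=0.0000, V(1,1)=6.9000
Node (0,0) S=121.0000: V=(p*·6.9000+(1−p*)·0.0000)/1.01=2.8130; Δ=(6.9000−0.0000)/(134.3100−113.7400)=0.3354; B=V−Δ·S=-37.7752
Each (Δ,B) replicates both successor values, so the strategy is self-financing and V0 is arbitrage-free.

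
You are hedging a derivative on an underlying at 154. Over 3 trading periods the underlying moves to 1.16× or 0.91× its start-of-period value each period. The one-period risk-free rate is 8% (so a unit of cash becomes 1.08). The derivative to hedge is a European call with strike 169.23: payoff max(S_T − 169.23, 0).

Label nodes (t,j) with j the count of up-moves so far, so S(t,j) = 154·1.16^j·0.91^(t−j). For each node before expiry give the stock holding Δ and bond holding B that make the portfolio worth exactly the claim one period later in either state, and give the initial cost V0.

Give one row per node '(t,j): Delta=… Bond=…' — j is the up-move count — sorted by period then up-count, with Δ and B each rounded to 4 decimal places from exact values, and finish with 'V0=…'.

No-arbitrage ⇒ martingale measure with p* = (R−d)/(u−d) = 0.6800.
Payoff layer (t=3): V(3,0)=0.0000, V(3,1)=0.0000, V(3,2)=19.3424, V(3,3)=71.1480
(2,0): S=127.5274. Δ = (V_up−V_dn)/(S_up−S_dn) = (0.0000−0.0000)/(147.9318−116.0499) = 0.0000. V = [p*·0.0000 + (1−p*)·0.0000]/1.08 = 0.0000. B = V − Δ·S = 0.0000.
(2,1): S=162.5624. Δ = (V_up−V_dn)/(S_up−S_dn) = (19.3424−0.0000)/(188.5724−147.9318) = 0.4759. V = [p*·19.3424 + (1−p*)·0.0000]/1.08 = 12.1785. B = V − Δ·S = -65.1910.
(2,2): S=207.2224. Δ = (V_up−V_dn)/(S_up−S_dn) = (71.1480−19.3424)/(240.3780−188.5724) = 1.0000. V = [p*·71.1480 + (1−p*)·19.3424]/1.08 = 50.5280. B = V − Δ·S = -156.6944.
(1,0): S=140.1400. Δ = (V_up−V_dn)/(S_up−S_dn) = (12.1785−0.0000)/(162.5624−127.5274) = 0.3476. V = [p*·12.1785 + (1−p*)·0.0000]/1.08 = 7.6680. B = V − Δ·S = -41.0462.
(1,1): S=178.6400. Δ = (V_up−V_dn)/(S_up−S_dn) = (50.5280−12.1785)/(207.2224−162.5624) = 0.8587. V = [p*·50.5280 + (1−p*)·12.1785]/1.08 = 35.4224. B = V − Δ·S = -117.9753.
(0,0): S=154.0000. Δ = (V_up−V_dn)/(S_up−S_dn) = (35.4224−7.6680)/(178.6400−140.1400) = 0.7209. V = [p*·35.4224 + (1−p*)·7.6680]/1.08 = 24.5750. B = V − Δ·S = -86.4426.
Each (Δ,B) replicates both successor values, so the strategy is self-financing and V0 is arbitrage-free.

(0,0): Delta=0.7209 Bond=-86.4426
(1,0): Delta=0.3476 Bond=-41.0462
(1,1): Delta=0.8587 Bond=-117.9753
(2,0): Delta=0.0000 Bond=0.0000
(2,1): Delta=0.4759 Bond=-65.1910
(2,2): Delta=1.0000 Bond=-156.6944
V0=24.5750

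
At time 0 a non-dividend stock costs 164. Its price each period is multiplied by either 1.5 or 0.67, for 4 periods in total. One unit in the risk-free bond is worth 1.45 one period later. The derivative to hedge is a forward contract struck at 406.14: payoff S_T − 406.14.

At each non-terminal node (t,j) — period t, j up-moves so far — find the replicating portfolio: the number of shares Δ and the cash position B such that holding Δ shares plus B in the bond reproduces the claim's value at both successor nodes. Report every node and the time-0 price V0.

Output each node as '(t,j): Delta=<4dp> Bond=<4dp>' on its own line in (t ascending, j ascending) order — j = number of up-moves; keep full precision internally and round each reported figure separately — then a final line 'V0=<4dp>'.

(0,0): Delta=1.0000 Bond=-91.8764
(1,0): Delta=1.0000 Bond=-133.2207
(1,1): Delta=1.0000 Bond=-133.2207
(2,0): Delta=1.0000 Bond=-193.1700
(2,1): Delta=1.0000 Bond=-193.1700
(2,2): Delta=1.0000 Bond=-193.1700
(3,0): Delta=1.0000 Bond=-280.0966
(3,1): Delta=1.0000 Bond=-280.0966
(3,2): Delta=1.0000 Bond=-280.0966
(3,3): Delta=1.0000 Bond=-280.0966
V0=72.1236

Since d<R<u, set p* = (R−d)/(u−d) = 0.9398; price each node as the discounted p*-expectation of its children.
Terminal values V(4,·): V(4,0)=-373.0922, V(4,1)=-332.1523, V(4,2)=-240.4959, V(4,3)=-35.2950, V(4,4)=424.1100
(3,0): S=49.3251. Δ = (V_up−V_dn)/(S_up−S_dn) = (-332.1523−-373.0922)/(73.9877−33.0478) = 1.0000. V = [p*·-332.1523 + (1−p*)·-373.0922]/1.45 = -230.7714. B = V − Δ·S = -280.0966.
(3,1): S=110.4294. Δ = (V_up−V_dn)/(S_up−S_dn) = (-240.4959−-332.1523)/(165.6441−73.9877) = 1.0000. V = [p*·-240.4959 + (1−p*)·-332.1523]/1.45 = -169.6672. B = V − Δ·S = -280.0966.
(3,2): S=247.2300. Δ = (V_up−V_dn)/(S_up−S_dn) = (-35.2950−-240.4959)/(370.8450−165.6441) = 1.0000. V = [p*·-35.2950 + (1−p*)·-240.4959]/1.45 = -32.8666. B = V − Δ·S = -280.0966.
(3,3): S=553.5000. Δ = (V_up−V_dn)/(S_up−S_dn) = (424.1100−-35.2950)/(830.2500−370.8450) = 1.0000. V = [p*·424.1100 + (1−p*)·-35.2950]/1.45 = 273.4034. B = V − Δ·S = -280.0966.
(2,0): S=73.6196. Δ = (V_up−V_dn)/(S_up−S_dn) = (-169.6672−-230.7714)/(110.4294−49.3251) = 1.0000. V = [p*·-169.6672 + (1−p*)·-230.7714]/1.45 = -119.5504. B = V − Δ·S = -193.1700.
(2,1): S=164.8200. Δ = (V_up−V_dn)/(S_up−S_dn) = (-32.8666−-169.6672)/(247.2300−110.4294) = 1.0000. V = [p*·-32.8666 + (1−p*)·-169.6672]/1.45 = -28.3500. B = V − Δ·S = -193.1700.
(2,2): S=369.0000. Δ = (V_up−V_dn)/(S_up−S_dn) = (273.4034−-32.8666)/(553.5000−247.2300) = 1.0000. V = [p*·273.4034 + (1−p*)·-32.8666]/1.45 = 175.8300. B = V − Δ·S = -193.1700.
(1,0): S=109.8800. Δ = (V_up−V_dn)/(S_up−S_dn) = (-28.3500−-119.5504)/(164.8200−73.6196) = 1.0000. V = [p*·-28.3500 + (1−p*)·-119.5504]/1.45 = -23.3407. B = V − Δ·S = -133.2207.
(1,1): S=246.0000. Δ = (V_up−V_dn)/(S_up−S_dn) = (175.8300−-28.3500)/(369.0000−164.8200) = 1.0000. V = [p*·175.8300 + (1−p*)·-28.3500]/1.45 = 112.7793. B = V − Δ·S = -133.2207.
(0,0): S=164.0000. Δ = (V_up−V_dn)/(S_up−S_dn) = (112.7793−-23.3407)/(246.0000−109.8800) = 1.0000. V = [p*·112.7793 + (1−p*)·-23.3407]/1.45 = 72.1236. B = V − Δ·S = -91.8764.
Check: Δ(0,0)·S0 + B(0,0) = 72.1236 = V0.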